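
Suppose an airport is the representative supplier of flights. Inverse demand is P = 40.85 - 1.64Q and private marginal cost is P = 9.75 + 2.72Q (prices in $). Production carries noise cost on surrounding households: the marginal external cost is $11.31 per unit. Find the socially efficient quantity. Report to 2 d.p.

Social marginal cost = private MC + MEC = 21.06 + 2.72Q.
Set SMC = demand: 21.06 + 2.72Q = 40.85 - 1.64Q → Q* = 4.5390.

Q* = 4.54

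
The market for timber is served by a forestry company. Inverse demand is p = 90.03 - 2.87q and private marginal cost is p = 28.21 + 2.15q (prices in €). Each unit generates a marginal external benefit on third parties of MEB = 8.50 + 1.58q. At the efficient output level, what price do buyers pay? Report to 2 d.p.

P = €31.36

Social marginal cost = private MC − MEB = 19.71 + 0.57q.
Set SMC = demand: 19.71 + 0.57q = 90.03 - 2.87q → q* = 20.4419.
Consumer price on the demand curve at q*: 90.03 − 2.87×20.4419 = 31.3617.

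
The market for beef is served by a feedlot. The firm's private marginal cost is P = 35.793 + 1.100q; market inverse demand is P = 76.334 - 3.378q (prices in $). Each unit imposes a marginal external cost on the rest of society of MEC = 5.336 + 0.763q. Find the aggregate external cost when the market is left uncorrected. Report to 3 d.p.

$79.578

Market equilibrium (private): 35.793 + 1.100q = 76.334 - 3.378q → q_m = 9.0534.
Total external cost = ∫₀^{q_m} (5.336 + 0.763q) dq = 5.336×9.0534 + ½×0.763×9.0534² = 79.5782.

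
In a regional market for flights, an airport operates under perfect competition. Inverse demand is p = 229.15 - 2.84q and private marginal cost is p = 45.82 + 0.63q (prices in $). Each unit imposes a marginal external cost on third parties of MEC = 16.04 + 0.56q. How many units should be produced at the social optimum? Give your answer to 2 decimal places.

Social marginal cost = private MC + MEC = 61.86 + 1.19q.
Set SMC = demand: 61.86 + 1.19q = 229.15 - 2.84q → q* = 41.5112.

q* = 41.51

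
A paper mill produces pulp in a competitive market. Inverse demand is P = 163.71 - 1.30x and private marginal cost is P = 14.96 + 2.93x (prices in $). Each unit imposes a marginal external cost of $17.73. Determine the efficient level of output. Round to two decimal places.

Social marginal cost = private MC + MEC = 32.69 + 2.93x.
Set SMC = demand: 32.69 + 2.93x = 163.71 - 1.30x → x* = 30.9740.

x* = 30.97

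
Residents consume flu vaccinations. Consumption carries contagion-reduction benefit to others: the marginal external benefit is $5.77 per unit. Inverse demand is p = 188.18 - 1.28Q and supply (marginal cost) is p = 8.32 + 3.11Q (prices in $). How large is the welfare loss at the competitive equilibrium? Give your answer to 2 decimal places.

Market equilibrium (private): 8.32 + 3.11Q = 188.18 - 1.28Q → Q_m = 40.9704.
Social marginal benefit = demand + MEB = 193.95 - 1.28Q.
Set SMB = MC: 193.95 - 1.28Q = 8.32 + 3.11Q → Q* = 42.2847.
The welfare-loss triangle has base |Q_m − Q*| and height MEB(Q_m) (the vertical gap between SMB and MC is zero at Q* and MEB at Q_m).
DWL = ½ × 1.3143 × 5.7700 = 3.7918.

DWL = $3.79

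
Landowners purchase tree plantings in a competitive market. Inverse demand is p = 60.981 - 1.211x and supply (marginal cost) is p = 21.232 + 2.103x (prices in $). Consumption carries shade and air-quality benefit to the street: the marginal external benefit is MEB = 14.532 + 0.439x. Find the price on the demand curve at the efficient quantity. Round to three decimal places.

Social marginal benefit = demand + MEB = 75.513 - 0.772x.
Set SMB = MC: 75.513 - 0.772x = 21.232 + 2.103x → x* = 18.8803.
Consumer price on the demand curve at x*: 60.981 − 1.211×18.8803 = 38.1170.

P = $38.117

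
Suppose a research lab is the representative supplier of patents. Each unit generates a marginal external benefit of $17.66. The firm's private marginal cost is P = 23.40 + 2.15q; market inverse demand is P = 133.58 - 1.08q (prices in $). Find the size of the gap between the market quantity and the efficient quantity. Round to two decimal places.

Market equilibrium (private): 23.40 + 2.15q = 133.58 - 1.08q → q_m = 34.1115.
Social marginal cost = private MC − MEB = 5.74 + 2.15q.
Set SMC = demand: 5.74 + 2.15q = 133.58 - 1.08q → q* = 39.5789.
Gap = |34.1115 − 39.5789| = 5.4674.

5.47 units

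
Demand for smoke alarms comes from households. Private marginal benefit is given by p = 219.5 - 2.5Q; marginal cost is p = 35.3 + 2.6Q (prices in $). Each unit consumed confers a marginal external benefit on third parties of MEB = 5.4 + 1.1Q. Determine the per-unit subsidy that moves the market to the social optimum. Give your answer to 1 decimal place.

Social marginal benefit = demand + MEB = 224.9 - 1.4Q.
Set SMB = MC: 224.9 - 1.4Q = 35.3 + 2.6Q → Q* = 47.4000.
The Pigouvian subsidy equals MEB at Q*: 5.4 + 1.1×47.4000 = 57.5400.

subsidy = $57.5 per unit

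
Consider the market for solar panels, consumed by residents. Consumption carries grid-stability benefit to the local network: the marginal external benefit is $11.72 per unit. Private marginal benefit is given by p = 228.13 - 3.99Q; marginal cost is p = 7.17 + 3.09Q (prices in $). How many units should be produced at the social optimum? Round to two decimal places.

Q* = 32.86

Social marginal benefit = demand + MEB = 239.85 - 3.99Q.
Set SMB = MC: 239.85 - 3.99Q = 7.17 + 3.09Q → Q* = 32.8644.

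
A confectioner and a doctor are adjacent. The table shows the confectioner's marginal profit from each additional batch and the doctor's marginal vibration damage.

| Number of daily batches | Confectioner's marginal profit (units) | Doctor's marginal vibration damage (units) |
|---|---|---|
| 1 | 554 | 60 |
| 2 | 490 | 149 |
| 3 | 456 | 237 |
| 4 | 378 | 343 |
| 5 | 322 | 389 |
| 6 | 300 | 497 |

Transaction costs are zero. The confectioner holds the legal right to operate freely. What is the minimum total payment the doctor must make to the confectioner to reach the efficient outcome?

622

Left alone the confectioner would choose level 6 (marginal profit stays positive).
Efficient level: k* = 4 (marginal profit ≥ marginal vibration damage through 4).
The doctor must at least cover the confectioner's forgone profit from cutting 6→4: 322 + 300 = 622.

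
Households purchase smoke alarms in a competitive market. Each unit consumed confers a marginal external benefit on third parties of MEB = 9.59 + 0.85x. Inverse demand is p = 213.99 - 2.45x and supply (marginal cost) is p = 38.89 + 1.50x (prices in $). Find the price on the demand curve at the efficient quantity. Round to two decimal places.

P = $68.03

Social marginal benefit = demand + MEB = 223.58 - 1.60x.
Set SMB = MC: 223.58 - 1.60x = 38.89 + 1.50x → x* = 59.5774.
Consumer price on the demand curve at x*: 213.99 − 2.45×59.5774 = 68.0254.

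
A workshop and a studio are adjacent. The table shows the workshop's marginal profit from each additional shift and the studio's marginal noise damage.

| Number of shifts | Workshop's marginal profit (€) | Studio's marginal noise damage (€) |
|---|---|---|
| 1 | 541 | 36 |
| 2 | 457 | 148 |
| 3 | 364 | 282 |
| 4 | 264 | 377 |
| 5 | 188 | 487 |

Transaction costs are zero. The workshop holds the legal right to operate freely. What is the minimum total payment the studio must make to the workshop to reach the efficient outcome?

Left alone the workshop would choose level 5 (marginal profit stays positive).
Efficient level: k* = 3 (marginal profit ≥ marginal noise damage through 3).
The studio must at least cover the workshop's forgone profit from cutting 5→3: 264 + 188 = 452.

€452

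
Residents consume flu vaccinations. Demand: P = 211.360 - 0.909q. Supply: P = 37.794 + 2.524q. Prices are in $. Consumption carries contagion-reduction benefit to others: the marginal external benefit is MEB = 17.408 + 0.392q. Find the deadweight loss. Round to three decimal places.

DWL = $227.858

Market equilibrium (private): 37.794 + 2.524q = 211.360 - 0.909q → q_m = 50.5581.
Social marginal benefit = demand + MEB = 228.768 - 0.517q.
Set SMB = MC: 228.768 - 0.517q = 37.794 + 2.524q → q* = 62.7997.
The loss is the area between SMB and MC from q* to q_m; with linear curves that's a triangle of height MEB(q_m).
DWL = ½ × 12.2416 × 37.2268 = 227.8578.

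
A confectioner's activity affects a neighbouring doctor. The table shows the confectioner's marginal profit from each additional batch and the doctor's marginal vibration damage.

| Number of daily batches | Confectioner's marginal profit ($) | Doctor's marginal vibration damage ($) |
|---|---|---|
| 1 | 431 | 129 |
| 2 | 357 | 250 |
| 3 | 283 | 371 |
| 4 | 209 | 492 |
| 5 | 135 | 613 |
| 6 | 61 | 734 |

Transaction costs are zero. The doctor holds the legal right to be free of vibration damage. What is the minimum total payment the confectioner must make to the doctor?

Efficient level: marginal profit ≥ marginal vibration damage through level 2, so k* = 2.
With the doctor holding the right, the confectioner must at least compensate total damage at k*: 129 + 250 = 379.

$379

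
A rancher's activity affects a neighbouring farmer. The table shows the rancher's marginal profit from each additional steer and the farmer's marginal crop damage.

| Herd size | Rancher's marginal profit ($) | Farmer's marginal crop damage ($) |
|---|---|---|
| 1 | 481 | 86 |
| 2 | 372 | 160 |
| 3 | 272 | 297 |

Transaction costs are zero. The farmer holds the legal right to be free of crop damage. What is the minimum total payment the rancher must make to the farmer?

$246

Efficient level: marginal profit ≥ marginal crop damage through level 2, so k* = 2.
With the farmer holding the right, the rancher must at least compensate total damage at k*: 86 + 160 = 246.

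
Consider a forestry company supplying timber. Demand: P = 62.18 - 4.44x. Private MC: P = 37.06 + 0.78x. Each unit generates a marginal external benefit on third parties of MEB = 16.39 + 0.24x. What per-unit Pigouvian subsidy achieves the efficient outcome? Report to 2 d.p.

subsidy = 18.39 per unit

Social marginal cost = private MC − MEB = 20.67 + 0.54x.
Set SMC = demand: 20.67 + 0.54x = 62.18 - 4.44x → x* = 8.3353.
The Pigouvian subsidy equals MEB at x*: 16.39 + 0.24×8.3353 = 18.3905.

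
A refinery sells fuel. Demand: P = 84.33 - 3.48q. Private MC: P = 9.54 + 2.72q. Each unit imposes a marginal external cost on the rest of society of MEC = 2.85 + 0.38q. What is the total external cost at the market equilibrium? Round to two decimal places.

62.03

Market equilibrium (private): 9.54 + 2.72q = 84.33 - 3.48q → q_m = 12.0629.
Total external cost = ∫₀^{q_m} (2.85 + 0.38q) dq = 2.85×12.0629 + ½×0.38×12.0629² = 62.0268.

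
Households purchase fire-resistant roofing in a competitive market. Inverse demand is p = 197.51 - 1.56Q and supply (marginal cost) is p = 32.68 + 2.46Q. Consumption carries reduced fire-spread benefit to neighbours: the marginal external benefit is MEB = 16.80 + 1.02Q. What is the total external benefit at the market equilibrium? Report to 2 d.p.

1546.26

Market equilibrium (private): 32.68 + 2.46Q = 197.51 - 1.56Q → Q_m = 41.0025.
Total external benefit = ∫₀^{Q_m} (16.80 + 1.02Q) dQ = 16.80×41.0025 + ½×1.02×41.0025² = 1546.2566.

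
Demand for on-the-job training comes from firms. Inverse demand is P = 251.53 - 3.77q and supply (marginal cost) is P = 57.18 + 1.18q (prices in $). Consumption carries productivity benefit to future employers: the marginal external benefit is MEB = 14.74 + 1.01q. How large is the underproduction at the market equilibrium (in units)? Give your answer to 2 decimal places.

13.81 units

Market equilibrium (private): 57.18 + 1.18q = 251.53 - 3.77q → q_m = 39.2626.
Social marginal benefit = demand + MEB = 266.27 - 2.76q.
Set SMB = MC: 266.27 - 2.76q = 57.18 + 1.18q → q* = 53.0685.
Gap = |39.2626 − 53.0685| = 13.8059.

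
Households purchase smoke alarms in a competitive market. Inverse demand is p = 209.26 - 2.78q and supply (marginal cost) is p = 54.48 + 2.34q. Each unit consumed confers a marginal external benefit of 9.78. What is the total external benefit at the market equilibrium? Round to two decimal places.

295.65

Market equilibrium (private): 54.48 + 2.34q = 209.26 - 2.78q → q_m = 30.2305.
Total external benefit = MEB × q_m = 9.78 × 30.2305 = 295.6543.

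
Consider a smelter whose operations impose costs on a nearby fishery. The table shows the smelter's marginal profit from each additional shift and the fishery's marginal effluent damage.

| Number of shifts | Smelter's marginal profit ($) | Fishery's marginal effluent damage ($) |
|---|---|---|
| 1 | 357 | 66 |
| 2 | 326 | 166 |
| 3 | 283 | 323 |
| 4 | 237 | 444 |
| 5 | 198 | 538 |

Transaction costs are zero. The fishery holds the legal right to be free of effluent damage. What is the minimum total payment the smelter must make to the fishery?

$232

Efficient level: marginal profit ≥ marginal effluent damage through level 2, so k* = 2.
With the fishery holding the right, the smelter must at least compensate total damage at k*: 66 + 166 = 232.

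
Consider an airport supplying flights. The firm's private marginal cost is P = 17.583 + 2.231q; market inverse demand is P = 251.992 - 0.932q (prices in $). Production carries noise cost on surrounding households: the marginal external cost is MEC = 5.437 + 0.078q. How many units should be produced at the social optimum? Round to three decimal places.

q* = 70.649

Social marginal cost = private MC + MEC = 23.020 + 2.309q.
Set SMC = demand: 23.020 + 2.309q = 251.992 - 0.932q → q* = 70.6486.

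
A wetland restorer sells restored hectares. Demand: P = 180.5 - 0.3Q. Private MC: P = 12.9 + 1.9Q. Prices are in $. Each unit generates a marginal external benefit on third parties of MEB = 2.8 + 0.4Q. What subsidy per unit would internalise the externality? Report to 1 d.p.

Social marginal cost = private MC − MEB = 10.1 + 1.5Q.
Set SMC = demand: 10.1 + 1.5Q = 180.5 - 0.3Q → Q* = 94.6667.
The Pigouvian subsidy equals MEB at Q*: 2.8 + 0.4×94.6667 = 40.6667.

subsidy = $40.7 per unit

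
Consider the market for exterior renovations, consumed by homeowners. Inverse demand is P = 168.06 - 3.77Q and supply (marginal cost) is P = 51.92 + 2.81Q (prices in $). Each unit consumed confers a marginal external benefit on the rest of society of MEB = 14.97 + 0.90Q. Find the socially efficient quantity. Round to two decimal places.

Q* = 23.08

Social marginal benefit = demand + MEB = 183.03 - 2.87Q.
Set SMB = MC: 183.03 - 2.87Q = 51.92 + 2.81Q → Q* = 23.0827.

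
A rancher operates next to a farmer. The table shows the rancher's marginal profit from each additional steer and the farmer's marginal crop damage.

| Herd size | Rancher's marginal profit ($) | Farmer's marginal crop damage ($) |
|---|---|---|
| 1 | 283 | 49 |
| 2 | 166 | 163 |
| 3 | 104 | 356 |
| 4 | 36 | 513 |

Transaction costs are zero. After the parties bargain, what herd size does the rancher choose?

Bargaining reaches the level where marginal profit last exceeds marginal crop damage.
That holds through level 2 (166 ≥ 163) but not at 3 (104 < 356).

2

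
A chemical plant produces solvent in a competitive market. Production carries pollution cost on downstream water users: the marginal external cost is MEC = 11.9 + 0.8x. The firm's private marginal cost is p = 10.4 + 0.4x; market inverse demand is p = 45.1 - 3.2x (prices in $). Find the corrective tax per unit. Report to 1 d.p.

Social marginal cost = private MC + MEC = 22.3 + 1.2x.
Set SMC = demand: 22.3 + 1.2x = 45.1 - 3.2x → x* = 5.1818.
The Pigouvian tax equals MEC at x*: 11.9 + 0.8×5.1818 = 16.0454.

tax = $16.0 per unit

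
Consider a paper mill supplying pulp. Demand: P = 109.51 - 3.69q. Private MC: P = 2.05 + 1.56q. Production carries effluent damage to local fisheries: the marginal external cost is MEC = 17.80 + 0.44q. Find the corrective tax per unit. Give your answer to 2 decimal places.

Social marginal cost = private MC + MEC = 19.85 + 2.00q.
Set SMC = demand: 19.85 + 2.00q = 109.51 - 3.69q → q* = 15.7575.
The Pigouvian tax equals MEC at q*: 17.80 + 0.44×15.7575 = 24.7333.

tax = 24.73 per unit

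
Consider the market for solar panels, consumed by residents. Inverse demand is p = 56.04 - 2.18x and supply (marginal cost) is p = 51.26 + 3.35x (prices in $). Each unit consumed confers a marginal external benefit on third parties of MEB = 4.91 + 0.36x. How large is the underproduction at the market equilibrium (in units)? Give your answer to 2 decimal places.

Market equilibrium (private): 51.26 + 3.35x = 56.04 - 2.18x → x_m = 0.8644.
Social marginal benefit = demand + MEB = 60.95 - 1.82x.
Set SMB = MC: 60.95 - 1.82x = 51.26 + 3.35x → x* = 1.8743.
Gap = |0.8644 − 1.8743| = 1.0099.

1.01 units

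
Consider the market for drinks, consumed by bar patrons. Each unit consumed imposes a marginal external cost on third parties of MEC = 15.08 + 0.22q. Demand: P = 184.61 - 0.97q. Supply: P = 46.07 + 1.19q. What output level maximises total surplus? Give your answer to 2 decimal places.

q* = 51.87

Social marginal benefit = demand − MEC = 169.53 - 1.19q.
Set SMB = MC: 169.53 - 1.19q = 46.07 + 1.19q → q* = 51.8739.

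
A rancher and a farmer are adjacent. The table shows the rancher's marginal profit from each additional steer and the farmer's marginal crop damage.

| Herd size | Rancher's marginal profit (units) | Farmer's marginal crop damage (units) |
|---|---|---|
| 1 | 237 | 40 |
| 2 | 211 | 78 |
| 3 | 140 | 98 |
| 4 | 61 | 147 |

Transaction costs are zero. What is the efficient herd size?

Bargaining reaches the level where marginal profit last exceeds marginal crop damage.
That holds through level 3 (140 ≥ 98) but not at 4 (61 < 147).

3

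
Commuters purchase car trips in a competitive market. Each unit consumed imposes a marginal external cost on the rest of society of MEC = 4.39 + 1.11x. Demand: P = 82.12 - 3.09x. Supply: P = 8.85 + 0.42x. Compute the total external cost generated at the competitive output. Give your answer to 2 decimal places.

Market equilibrium (private): 8.85 + 0.42x = 82.12 - 3.09x → x_m = 20.8746.
Total external cost = ∫₀^{x_m} (4.39 + 1.11x) dx = 4.39×20.8746 + ½×1.11×20.8746² = 333.4801.

333.48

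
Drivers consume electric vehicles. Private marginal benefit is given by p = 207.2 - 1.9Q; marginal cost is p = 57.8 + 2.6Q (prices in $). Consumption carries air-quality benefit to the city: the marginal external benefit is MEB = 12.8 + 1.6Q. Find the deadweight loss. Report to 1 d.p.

DWL = $749.2

Market equilibrium (private): 57.8 + 2.6Q = 207.2 - 1.9Q → Q_m = 33.2000.
Social marginal benefit = demand + MEB = 220.0 - 0.3Q.
Set SMB = MC: 220.0 - 0.3Q = 57.8 + 2.6Q → Q* = 55.9310.
Between Q* and Q_m the wedge SMB − MC runs linearly from 0 to MEB(Q_m), so the loss is a triangle.
DWL = ½ × 22.7310 × 65.9200 = 749.2138.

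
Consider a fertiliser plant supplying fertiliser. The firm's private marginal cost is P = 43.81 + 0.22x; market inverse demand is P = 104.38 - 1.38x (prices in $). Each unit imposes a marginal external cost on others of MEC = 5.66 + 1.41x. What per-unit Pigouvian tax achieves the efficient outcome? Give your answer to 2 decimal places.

tax = $31.38 per unit

Social marginal cost = private MC + MEC = 49.47 + 1.63x.
Set SMC = demand: 49.47 + 1.63x = 104.38 - 1.38x → x* = 18.2425.
The Pigouvian tax equals MEC at x*: 5.66 + 1.41×18.2425 = 31.3819.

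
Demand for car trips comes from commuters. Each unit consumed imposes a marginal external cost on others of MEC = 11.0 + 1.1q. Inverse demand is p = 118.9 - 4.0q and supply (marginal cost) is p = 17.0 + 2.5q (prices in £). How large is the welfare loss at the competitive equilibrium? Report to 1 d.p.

Market equilibrium (private): 17.0 + 2.5q = 118.9 - 4.0q → q_m = 15.6769.
Social marginal benefit = demand − MEC = 107.9 - 5.1q.
Set SMB = MC: 107.9 - 5.1q = 17.0 + 2.5q → q* = 11.9605.
The welfare-loss triangle has base |q_m − q*| and height MEC(q_m) (the vertical gap between SMB and MC is zero at q* and MEC at q_m).
DWL = ½ × 3.7164 × 28.2446 = 52.4841.

DWL = £52.5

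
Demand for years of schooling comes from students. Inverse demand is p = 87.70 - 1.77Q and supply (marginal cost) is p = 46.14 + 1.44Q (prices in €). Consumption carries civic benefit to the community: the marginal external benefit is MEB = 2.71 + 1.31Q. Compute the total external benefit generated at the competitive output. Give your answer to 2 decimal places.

€144.88

Market equilibrium (private): 46.14 + 1.44Q = 87.70 - 1.77Q → Q_m = 12.9470.
Total external benefit = ∫₀^{Q_m} (2.71 + 1.31Q) dQ = 2.71×12.9470 + ½×1.31×12.9470² = 144.8806.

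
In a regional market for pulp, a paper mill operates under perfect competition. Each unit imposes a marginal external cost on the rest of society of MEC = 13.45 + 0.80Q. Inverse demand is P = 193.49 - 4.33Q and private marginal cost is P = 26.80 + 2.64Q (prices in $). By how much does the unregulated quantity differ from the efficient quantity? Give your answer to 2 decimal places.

Market equilibrium (private): 26.80 + 2.64Q = 193.49 - 4.33Q → Q_m = 23.9154.
Social marginal cost = private MC + MEC = 40.25 + 3.44Q.
Set SMC = demand: 40.25 + 3.44Q = 193.49 - 4.33Q → Q* = 19.7220.
Gap = |23.9154 − 19.7220| = 4.1934.

4.19 units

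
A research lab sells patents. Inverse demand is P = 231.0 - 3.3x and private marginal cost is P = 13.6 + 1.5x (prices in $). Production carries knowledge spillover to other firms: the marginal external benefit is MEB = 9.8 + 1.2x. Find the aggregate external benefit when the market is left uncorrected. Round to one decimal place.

Market equilibrium (private): 13.6 + 1.5x = 231.0 - 3.3x → x_m = 45.2917.
Total external benefit = ∫₀^{x_m} (9.8 + 1.2x) dx = 9.8×45.2917 + ½×1.2×45.2917² = 1674.6615.

$1674.7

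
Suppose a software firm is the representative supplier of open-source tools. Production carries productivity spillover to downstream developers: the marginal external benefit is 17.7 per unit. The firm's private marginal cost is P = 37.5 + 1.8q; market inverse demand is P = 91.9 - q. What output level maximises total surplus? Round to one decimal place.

Social marginal cost = private MC − MEB = 19.8 + 1.8q.
Set SMC = demand: 19.8 + 1.8q = 91.9 - q → q* = 25.7500.

q* = 25.8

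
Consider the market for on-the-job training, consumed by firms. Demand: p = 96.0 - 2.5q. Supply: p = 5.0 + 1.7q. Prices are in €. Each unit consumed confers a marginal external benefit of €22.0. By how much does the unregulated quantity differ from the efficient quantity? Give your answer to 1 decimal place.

5.2 units

Market equilibrium (private): 5.0 + 1.7q = 96.0 - 2.5q → q_m = 21.6667.
Social marginal benefit = demand + MEB = 118.0 - 2.5q.
Set SMB = MC: 118.0 - 2.5q = 5.0 + 1.7q → q* = 26.9048.
Gap = |21.6667 − 26.9048| = 5.2381.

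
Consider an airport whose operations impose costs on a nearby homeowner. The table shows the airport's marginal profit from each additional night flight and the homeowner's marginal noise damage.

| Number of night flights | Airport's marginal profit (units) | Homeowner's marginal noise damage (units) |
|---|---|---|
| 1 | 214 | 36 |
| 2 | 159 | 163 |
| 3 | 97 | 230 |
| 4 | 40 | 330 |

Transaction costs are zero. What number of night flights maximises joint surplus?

1

Bargaining reaches the level where marginal profit last exceeds marginal noise damage.
That holds through level 1 (214 ≥ 36) but not at 2 (159 < 163).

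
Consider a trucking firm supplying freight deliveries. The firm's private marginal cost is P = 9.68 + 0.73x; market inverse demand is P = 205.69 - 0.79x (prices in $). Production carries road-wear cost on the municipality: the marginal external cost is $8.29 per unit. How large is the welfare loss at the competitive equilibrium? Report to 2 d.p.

DWL = $22.61

Market equilibrium (private): 9.68 + 0.73x = 205.69 - 0.79x → x_m = 128.9539.
Social marginal cost = private MC + MEC = 17.97 + 0.73x.
Set SMC = demand: 17.97 + 0.73x = 205.69 - 0.79x → x* = 123.5000.
Between x* and x_m the wedge SMC − demand runs linearly from 0 to MEC(x_m), so the loss is a triangle.
DWL = ½ × 5.4539 × 8.2900 = 22.6064.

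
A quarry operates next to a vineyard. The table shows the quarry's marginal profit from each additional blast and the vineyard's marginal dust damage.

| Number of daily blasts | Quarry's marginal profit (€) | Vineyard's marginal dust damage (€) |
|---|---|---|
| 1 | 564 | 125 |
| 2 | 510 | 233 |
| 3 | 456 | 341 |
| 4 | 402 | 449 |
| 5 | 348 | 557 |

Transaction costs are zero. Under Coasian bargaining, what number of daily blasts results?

3

Bargaining reaches the level where marginal profit last exceeds marginal dust damage.
That holds through level 3 (456 ≥ 341) but not at 4 (402 < 449).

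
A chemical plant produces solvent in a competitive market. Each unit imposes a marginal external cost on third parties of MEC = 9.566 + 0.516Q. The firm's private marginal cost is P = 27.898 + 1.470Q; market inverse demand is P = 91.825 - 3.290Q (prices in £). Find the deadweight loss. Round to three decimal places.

Market equilibrium (private): 27.898 + 1.470Q = 91.825 - 3.290Q → Q_m = 13.4300.
Social marginal cost = private MC + MEC = 37.464 + 1.986Q.
Set SMC = demand: 37.464 + 1.986Q = 91.825 - 3.290Q → Q* = 10.3034.
The loss is the area between SMC and demand from Q* to Q_m; with linear curves that's a triangle of height MEC(Q_m).
DWL = ½ × 3.1266 × 16.4959 = 25.7880.

DWL = £25.788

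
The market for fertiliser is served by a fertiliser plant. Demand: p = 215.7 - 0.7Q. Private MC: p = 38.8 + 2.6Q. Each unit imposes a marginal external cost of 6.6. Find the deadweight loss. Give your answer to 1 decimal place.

Market equilibrium (private): 38.8 + 2.6Q = 215.7 - 0.7Q → Q_m = 53.6061.
Social marginal cost = private MC + MEC = 45.4 + 2.6Q.
Set SMC = demand: 45.4 + 2.6Q = 215.7 - 0.7Q → Q* = 51.6061.
Between Q* and Q_m the wedge SMC − demand runs linearly from 0 to MEC(Q_m), so the loss is a triangle.
DWL = ½ × 2.0000 × 6.6000 = 6.6000.

DWL = 6.6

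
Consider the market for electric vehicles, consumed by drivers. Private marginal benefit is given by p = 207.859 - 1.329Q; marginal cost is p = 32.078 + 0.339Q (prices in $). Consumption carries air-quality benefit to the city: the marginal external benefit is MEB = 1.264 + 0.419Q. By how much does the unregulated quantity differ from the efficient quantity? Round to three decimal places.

Market equilibrium (private): 32.078 + 0.339Q = 207.859 - 1.329Q → Q_m = 105.3843.
Social marginal benefit = demand + MEB = 209.123 - 0.910Q.
Set SMB = MC: 209.123 - 0.910Q = 32.078 + 0.339Q → Q* = 141.7494.
Gap = |105.3843 − 141.7494| = 36.3651.

36.365 units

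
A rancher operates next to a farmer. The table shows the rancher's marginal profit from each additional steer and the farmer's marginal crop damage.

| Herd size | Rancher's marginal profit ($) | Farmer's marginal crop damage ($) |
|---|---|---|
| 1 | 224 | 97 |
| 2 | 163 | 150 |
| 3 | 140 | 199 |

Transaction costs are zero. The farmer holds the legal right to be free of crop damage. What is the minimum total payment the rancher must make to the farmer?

$247

Efficient level: marginal profit ≥ marginal crop damage through level 2, so k* = 2.
With the farmer holding the right, the rancher must at least compensate total damage at k*: 97 + 150 = 247.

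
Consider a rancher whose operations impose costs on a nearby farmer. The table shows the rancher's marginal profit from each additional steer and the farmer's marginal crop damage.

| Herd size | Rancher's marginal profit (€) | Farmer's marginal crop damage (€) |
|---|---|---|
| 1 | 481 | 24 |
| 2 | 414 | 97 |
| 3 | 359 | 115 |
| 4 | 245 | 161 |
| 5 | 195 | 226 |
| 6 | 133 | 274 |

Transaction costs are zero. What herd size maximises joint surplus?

4

Bargaining reaches the level where marginal profit last exceeds marginal crop damage.
That holds through level 4 (245 ≥ 161) but not at 5 (195 < 226).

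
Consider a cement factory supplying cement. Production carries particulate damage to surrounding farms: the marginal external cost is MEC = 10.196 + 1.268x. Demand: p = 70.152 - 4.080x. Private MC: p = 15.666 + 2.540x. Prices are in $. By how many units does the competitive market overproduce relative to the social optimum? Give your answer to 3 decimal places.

Market equilibrium (private): 15.666 + 2.540x = 70.152 - 4.080x → x_m = 8.2305.
Social marginal cost = private MC + MEC = 25.862 + 3.808x.
Set SMC = demand: 25.862 + 3.808x = 70.152 - 4.080x → x* = 5.6149.
Gap = |8.2305 − 5.6149| = 2.6156.

2.616 units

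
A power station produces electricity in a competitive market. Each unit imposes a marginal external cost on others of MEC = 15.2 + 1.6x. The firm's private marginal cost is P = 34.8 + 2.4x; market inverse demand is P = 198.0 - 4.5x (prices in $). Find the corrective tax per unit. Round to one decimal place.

Social marginal cost = private MC + MEC = 50.0 + 4.0x.
Set SMC = demand: 50.0 + 4.0x = 198.0 - 4.5x → x* = 17.4118.
The Pigouvian tax equals MEC at x*: 15.2 + 1.6×17.4118 = 43.0589.

tax = $43.1 per unit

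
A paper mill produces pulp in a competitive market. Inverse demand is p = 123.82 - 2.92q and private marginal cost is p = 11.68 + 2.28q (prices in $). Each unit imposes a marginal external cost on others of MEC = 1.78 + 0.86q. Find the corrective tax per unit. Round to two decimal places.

Social marginal cost = private MC + MEC = 13.46 + 3.14q.
Set SMC = demand: 13.46 + 3.14q = 123.82 - 2.92q → q* = 18.2112.
The Pigouvian tax equals MEC at q*: 1.78 + 0.86×18.2112 = 17.4416.

tax = $17.44 per unit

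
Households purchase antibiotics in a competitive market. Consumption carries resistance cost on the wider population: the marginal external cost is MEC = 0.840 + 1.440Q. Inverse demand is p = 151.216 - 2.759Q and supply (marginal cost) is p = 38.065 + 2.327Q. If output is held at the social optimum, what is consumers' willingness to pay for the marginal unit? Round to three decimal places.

Social marginal benefit = demand − MEC = 150.376 - 4.199Q.
Set SMB = MC: 150.376 - 4.199Q = 38.065 + 2.327Q → Q* = 17.2098.
Consumer price on the demand curve at Q*: 151.216 − 2.759×17.2098 = 103.7342.

P = 103.734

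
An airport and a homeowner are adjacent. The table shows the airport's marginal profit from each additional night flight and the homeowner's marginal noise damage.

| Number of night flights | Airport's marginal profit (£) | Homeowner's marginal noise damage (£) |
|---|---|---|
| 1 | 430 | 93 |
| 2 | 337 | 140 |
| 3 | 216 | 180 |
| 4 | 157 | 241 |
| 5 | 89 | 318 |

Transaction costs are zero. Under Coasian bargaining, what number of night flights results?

3

Bargaining reaches the level where marginal profit last exceeds marginal noise damage.
That holds through level 3 (216 ≥ 180) but not at 4 (157 < 241).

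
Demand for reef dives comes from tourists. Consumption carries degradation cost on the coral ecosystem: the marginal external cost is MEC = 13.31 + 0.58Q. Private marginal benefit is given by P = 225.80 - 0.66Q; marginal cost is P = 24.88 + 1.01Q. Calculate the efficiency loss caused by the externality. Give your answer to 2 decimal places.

DWL = 1534.23

Market equilibrium (private): 24.88 + 1.01Q = 225.80 - 0.66Q → Q_m = 120.3114.
Social marginal benefit = demand − MEC = 212.49 - 1.24Q.
Set SMB = MC: 212.49 - 1.24Q = 24.88 + 1.01Q → Q* = 83.3822.
Between Q* and Q_m the wedge MC − SMB runs linearly from 0 to MEC(Q_m), so the loss is a triangle.
DWL = ½ × 36.9292 × 83.0906 = 1534.2347.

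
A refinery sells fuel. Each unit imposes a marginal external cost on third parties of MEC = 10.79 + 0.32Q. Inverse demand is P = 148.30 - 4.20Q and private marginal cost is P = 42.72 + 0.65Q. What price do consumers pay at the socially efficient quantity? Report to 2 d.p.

Social marginal cost = private MC + MEC = 53.51 + 0.97Q.
Set SMC = demand: 53.51 + 0.97Q = 148.30 - 4.20Q → Q* = 18.3346.
Consumer price on the demand curve at Q*: 148.30 − 4.20×18.3346 = 71.2947.

P = 71.29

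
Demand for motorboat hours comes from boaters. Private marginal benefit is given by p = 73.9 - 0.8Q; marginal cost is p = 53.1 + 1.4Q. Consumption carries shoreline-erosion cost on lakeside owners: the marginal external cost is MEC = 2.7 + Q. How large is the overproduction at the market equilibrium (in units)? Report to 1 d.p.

Market equilibrium (private): 53.1 + 1.4Q = 73.9 - 0.8Q → Q_m = 9.4545.
Social marginal benefit = demand − MEC = 71.2 - 1.8Q.
Set SMB = MC: 71.2 - 1.8Q = 53.1 + 1.4Q → Q* = 5.6563.
Gap = |9.4545 − 5.6563| = 3.7982.

3.8 units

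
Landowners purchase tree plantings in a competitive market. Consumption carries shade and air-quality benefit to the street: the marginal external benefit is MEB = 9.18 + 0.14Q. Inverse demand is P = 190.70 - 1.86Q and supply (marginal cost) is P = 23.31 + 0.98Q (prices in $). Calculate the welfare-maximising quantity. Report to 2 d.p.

Social marginal benefit = demand + MEB = 199.88 - 1.72Q.
Set SMB = MC: 199.88 - 1.72Q = 23.31 + 0.98Q → Q* = 65.3963.

Q* = 65.40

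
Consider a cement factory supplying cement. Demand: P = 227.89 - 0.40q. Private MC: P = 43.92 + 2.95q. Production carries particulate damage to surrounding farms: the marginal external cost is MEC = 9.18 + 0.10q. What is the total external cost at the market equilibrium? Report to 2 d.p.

Market equilibrium (private): 43.92 + 2.95q = 227.89 - 0.40q → q_m = 54.9164.
Total external cost = ∫₀^{q_m} (9.18 + 0.10q) dq = 9.18×54.9164 + ½×0.10×54.9164² = 654.9231.

654.92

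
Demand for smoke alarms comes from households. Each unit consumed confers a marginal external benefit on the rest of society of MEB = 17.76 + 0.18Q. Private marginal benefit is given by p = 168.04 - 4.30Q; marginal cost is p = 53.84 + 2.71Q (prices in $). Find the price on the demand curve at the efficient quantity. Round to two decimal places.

P = $84.96

Social marginal benefit = demand + MEB = 185.80 - 4.12Q.
Set SMB = MC: 185.80 - 4.12Q = 53.84 + 2.71Q → Q* = 19.3206.
Consumer price on the demand curve at Q*: 168.04 − 4.30×19.3206 = 84.9614.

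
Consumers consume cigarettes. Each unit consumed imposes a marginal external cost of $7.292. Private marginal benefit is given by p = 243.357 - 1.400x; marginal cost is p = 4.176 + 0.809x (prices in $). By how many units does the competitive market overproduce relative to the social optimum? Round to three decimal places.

Market equilibrium (private): 4.176 + 0.809x = 243.357 - 1.400x → x_m = 108.2757.
Social marginal benefit = demand − MEC = 236.065 - 1.400x.
Set SMB = MC: 236.065 - 1.400x = 4.176 + 0.809x → x* = 104.9746.
Gap = |108.2757 − 104.9746| = 3.3011.

3.301 units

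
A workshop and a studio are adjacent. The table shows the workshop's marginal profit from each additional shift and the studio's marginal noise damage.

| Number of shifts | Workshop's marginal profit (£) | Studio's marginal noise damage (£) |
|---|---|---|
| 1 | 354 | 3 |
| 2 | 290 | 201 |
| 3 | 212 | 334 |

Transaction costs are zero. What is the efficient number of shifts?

2

Bargaining reaches the level where marginal profit last exceeds marginal noise damage.
That holds through level 2 (290 ≥ 201) but not at 3 (212 < 334).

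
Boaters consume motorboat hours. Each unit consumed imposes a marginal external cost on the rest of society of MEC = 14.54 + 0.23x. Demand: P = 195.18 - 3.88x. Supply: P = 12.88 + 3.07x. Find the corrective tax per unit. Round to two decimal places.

tax = 19.91 per unit

Social marginal benefit = demand − MEC = 180.64 - 4.11x.
Set SMB = MC: 180.64 - 4.11x = 12.88 + 3.07x → x* = 23.3649.
The Pigouvian tax equals MEC at x*: 14.54 + 0.23×23.3649 = 19.9139.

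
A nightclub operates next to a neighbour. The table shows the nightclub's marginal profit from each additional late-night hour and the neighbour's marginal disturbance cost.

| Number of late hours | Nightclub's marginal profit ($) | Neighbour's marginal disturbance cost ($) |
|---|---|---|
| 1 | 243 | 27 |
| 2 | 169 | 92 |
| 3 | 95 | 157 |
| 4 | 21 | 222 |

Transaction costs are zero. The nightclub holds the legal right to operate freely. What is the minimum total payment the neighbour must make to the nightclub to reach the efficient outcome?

Left alone the nightclub would choose level 4 (marginal profit stays positive).
Efficient level: k* = 2 (marginal profit ≥ marginal disturbance cost through 2).
The neighbour must at least cover the nightclub's forgone profit from cutting 4→2: 95 + 21 = 116.

$116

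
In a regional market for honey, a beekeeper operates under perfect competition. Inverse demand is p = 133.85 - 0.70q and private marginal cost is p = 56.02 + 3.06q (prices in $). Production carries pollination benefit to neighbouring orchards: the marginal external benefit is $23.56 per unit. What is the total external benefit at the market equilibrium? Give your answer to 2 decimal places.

Market equilibrium (private): 56.02 + 3.06q = 133.85 - 0.70q → q_m = 20.6995.
Total external benefit = MEB × q_m = 23.56 × 20.6995 = 487.6802.

$487.68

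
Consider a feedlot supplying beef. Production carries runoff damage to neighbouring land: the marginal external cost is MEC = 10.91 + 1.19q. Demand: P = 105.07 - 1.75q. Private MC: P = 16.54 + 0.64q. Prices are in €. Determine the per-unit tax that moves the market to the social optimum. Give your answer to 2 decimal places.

Social marginal cost = private MC + MEC = 27.45 + 1.83q.
Set SMC = demand: 27.45 + 1.83q = 105.07 - 1.75q → q* = 21.6816.
The Pigouvian tax equals MEC at q*: 10.91 + 1.19×21.6816 = 36.7111.

tax = €36.71 per unit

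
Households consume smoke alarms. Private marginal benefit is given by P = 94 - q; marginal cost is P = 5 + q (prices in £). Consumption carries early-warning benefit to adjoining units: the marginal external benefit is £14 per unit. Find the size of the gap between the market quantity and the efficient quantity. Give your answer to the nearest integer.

7 units

Market equilibrium (private): 5 + q = 94 - q → q_m = 44.5000.
Social marginal benefit = demand + MEB = 108 - q.
Set SMB = MC: 108 - q = 5 + q → q* = 51.5000.
Gap = |44.5000 − 51.5000| = 7.0000.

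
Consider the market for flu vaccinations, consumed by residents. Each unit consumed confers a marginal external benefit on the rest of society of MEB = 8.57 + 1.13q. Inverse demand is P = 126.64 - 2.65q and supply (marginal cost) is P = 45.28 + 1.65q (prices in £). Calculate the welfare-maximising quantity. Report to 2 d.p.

q* = 28.37

Social marginal benefit = demand + MEB = 135.21 - 1.52q.
Set SMB = MC: 135.21 - 1.52q = 45.28 + 1.65q → q* = 28.3691.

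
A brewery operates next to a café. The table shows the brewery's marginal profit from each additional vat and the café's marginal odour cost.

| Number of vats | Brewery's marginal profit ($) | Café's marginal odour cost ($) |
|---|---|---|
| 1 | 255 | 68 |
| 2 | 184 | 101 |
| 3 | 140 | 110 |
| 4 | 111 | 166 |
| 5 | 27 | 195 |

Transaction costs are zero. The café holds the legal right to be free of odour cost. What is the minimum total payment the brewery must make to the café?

Efficient level: marginal profit ≥ marginal odour cost through level 3, so k* = 3.
With the café holding the right, the brewery must at least compensate total damage at k*: 68 + 101 + 110 = 279.

$279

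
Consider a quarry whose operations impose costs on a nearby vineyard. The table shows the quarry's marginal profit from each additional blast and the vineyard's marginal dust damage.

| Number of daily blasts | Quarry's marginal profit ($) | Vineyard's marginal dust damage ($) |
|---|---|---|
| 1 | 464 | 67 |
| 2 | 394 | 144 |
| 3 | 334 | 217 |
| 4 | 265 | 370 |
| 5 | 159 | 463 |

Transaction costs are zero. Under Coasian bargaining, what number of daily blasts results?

Bargaining reaches the level where marginal profit last exceeds marginal dust damage.
That holds through level 3 (334 ≥ 217) but not at 4 (265 < 370).

3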